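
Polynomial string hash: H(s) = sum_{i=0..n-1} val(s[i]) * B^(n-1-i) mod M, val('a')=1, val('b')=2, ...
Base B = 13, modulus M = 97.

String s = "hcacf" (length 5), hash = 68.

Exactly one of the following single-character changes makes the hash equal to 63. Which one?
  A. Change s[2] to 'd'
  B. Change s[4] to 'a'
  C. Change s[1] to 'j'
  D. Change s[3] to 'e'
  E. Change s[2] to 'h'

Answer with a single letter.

Option A: s[2]='a'->'d', delta=(4-1)*13^2 mod 97 = 22, hash=68+22 mod 97 = 90
Option B: s[4]='f'->'a', delta=(1-6)*13^0 mod 97 = 92, hash=68+92 mod 97 = 63 <-- target
Option C: s[1]='c'->'j', delta=(10-3)*13^3 mod 97 = 53, hash=68+53 mod 97 = 24
Option D: s[3]='c'->'e', delta=(5-3)*13^1 mod 97 = 26, hash=68+26 mod 97 = 94
Option E: s[2]='a'->'h', delta=(8-1)*13^2 mod 97 = 19, hash=68+19 mod 97 = 87

Answer: B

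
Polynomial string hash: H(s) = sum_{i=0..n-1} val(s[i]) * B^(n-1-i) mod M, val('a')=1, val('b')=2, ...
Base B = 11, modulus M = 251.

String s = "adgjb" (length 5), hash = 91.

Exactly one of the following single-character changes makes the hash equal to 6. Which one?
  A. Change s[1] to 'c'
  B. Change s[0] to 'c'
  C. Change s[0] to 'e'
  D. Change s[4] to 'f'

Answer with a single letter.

Answer: B

Derivation:
Option A: s[1]='d'->'c', delta=(3-4)*11^3 mod 251 = 175, hash=91+175 mod 251 = 15
Option B: s[0]='a'->'c', delta=(3-1)*11^4 mod 251 = 166, hash=91+166 mod 251 = 6 <-- target
Option C: s[0]='a'->'e', delta=(5-1)*11^4 mod 251 = 81, hash=91+81 mod 251 = 172
Option D: s[4]='b'->'f', delta=(6-2)*11^0 mod 251 = 4, hash=91+4 mod 251 = 95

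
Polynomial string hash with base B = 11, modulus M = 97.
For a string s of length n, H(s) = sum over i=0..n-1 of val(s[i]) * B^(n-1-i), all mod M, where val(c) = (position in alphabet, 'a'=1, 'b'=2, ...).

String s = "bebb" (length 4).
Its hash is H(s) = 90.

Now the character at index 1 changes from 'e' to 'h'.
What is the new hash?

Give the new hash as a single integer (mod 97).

val('e') = 5, val('h') = 8
Position k = 1, exponent = n-1-k = 2
B^2 mod M = 11^2 mod 97 = 24
Delta = (8 - 5) * 24 mod 97 = 72
New hash = (90 + 72) mod 97 = 65

Answer: 65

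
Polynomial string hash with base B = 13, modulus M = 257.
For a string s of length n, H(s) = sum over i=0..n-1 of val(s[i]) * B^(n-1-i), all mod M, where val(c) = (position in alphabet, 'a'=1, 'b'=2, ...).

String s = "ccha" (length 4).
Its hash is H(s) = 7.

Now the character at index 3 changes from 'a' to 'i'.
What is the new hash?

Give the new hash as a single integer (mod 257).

val('a') = 1, val('i') = 9
Position k = 3, exponent = n-1-k = 0
B^0 mod M = 13^0 mod 257 = 1
Delta = (9 - 1) * 1 mod 257 = 8
New hash = (7 + 8) mod 257 = 15

Answer: 15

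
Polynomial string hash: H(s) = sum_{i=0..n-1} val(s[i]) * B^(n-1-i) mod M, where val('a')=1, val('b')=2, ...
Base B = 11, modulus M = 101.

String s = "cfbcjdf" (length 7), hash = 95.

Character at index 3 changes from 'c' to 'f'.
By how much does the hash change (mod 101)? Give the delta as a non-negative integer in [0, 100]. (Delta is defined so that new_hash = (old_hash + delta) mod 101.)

Delta formula: (val(new) - val(old)) * B^(n-1-k) mod M
  val('f') - val('c') = 6 - 3 = 3
  B^(n-1-k) = 11^3 mod 101 = 18
  Delta = 3 * 18 mod 101 = 54

Answer: 54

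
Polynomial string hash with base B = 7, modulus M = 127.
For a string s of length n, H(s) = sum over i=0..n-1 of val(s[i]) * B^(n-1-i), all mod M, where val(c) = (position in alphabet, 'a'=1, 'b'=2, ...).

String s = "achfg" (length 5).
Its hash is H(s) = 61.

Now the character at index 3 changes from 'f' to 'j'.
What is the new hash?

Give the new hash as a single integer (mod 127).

val('f') = 6, val('j') = 10
Position k = 3, exponent = n-1-k = 1
B^1 mod M = 7^1 mod 127 = 7
Delta = (10 - 6) * 7 mod 127 = 28
New hash = (61 + 28) mod 127 = 89

Answer: 89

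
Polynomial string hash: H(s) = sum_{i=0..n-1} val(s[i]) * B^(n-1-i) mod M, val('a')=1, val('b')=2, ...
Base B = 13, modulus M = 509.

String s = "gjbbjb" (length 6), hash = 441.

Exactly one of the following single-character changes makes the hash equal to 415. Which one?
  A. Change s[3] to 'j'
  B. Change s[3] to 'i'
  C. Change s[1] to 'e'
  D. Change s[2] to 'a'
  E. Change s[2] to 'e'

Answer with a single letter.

Option A: s[3]='b'->'j', delta=(10-2)*13^2 mod 509 = 334, hash=441+334 mod 509 = 266
Option B: s[3]='b'->'i', delta=(9-2)*13^2 mod 509 = 165, hash=441+165 mod 509 = 97
Option C: s[1]='j'->'e', delta=(5-10)*13^4 mod 509 = 224, hash=441+224 mod 509 = 156
Option D: s[2]='b'->'a', delta=(1-2)*13^3 mod 509 = 348, hash=441+348 mod 509 = 280
Option E: s[2]='b'->'e', delta=(5-2)*13^3 mod 509 = 483, hash=441+483 mod 509 = 415 <-- target

Answer: E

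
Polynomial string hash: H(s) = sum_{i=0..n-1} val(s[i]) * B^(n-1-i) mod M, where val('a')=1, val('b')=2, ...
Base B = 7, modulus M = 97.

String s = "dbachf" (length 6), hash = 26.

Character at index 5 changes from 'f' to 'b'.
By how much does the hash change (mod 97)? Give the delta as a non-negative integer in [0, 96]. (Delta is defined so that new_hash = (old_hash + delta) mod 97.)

Delta formula: (val(new) - val(old)) * B^(n-1-k) mod M
  val('b') - val('f') = 2 - 6 = -4
  B^(n-1-k) = 7^0 mod 97 = 1
  Delta = -4 * 1 mod 97 = 93

Answer: 93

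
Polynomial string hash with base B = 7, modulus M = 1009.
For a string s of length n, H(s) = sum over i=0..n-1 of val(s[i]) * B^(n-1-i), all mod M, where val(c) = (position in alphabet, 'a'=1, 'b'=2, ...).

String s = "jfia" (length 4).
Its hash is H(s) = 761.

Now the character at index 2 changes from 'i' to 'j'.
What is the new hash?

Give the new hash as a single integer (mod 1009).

Answer: 768

Derivation:
val('i') = 9, val('j') = 10
Position k = 2, exponent = n-1-k = 1
B^1 mod M = 7^1 mod 1009 = 7
Delta = (10 - 9) * 7 mod 1009 = 7
New hash = (761 + 7) mod 1009 = 768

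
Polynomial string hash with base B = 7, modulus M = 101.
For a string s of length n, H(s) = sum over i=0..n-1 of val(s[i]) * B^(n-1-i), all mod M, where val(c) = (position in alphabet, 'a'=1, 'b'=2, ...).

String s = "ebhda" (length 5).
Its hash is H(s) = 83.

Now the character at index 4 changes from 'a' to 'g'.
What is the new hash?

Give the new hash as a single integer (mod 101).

val('a') = 1, val('g') = 7
Position k = 4, exponent = n-1-k = 0
B^0 mod M = 7^0 mod 101 = 1
Delta = (7 - 1) * 1 mod 101 = 6
New hash = (83 + 6) mod 101 = 89

Answer: 89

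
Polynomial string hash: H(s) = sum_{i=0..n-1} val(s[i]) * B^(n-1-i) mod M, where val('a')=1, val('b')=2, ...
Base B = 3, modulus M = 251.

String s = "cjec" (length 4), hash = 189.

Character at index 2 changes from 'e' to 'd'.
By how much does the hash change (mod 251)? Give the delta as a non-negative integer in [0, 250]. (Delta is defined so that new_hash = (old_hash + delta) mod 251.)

Answer: 248

Derivation:
Delta formula: (val(new) - val(old)) * B^(n-1-k) mod M
  val('d') - val('e') = 4 - 5 = -1
  B^(n-1-k) = 3^1 mod 251 = 3
  Delta = -1 * 3 mod 251 = 248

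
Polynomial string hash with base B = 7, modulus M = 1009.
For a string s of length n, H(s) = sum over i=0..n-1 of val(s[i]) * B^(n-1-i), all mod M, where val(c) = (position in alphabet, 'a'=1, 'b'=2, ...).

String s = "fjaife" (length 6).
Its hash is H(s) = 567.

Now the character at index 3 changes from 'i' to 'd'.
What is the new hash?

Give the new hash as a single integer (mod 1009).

Answer: 322

Derivation:
val('i') = 9, val('d') = 4
Position k = 3, exponent = n-1-k = 2
B^2 mod M = 7^2 mod 1009 = 49
Delta = (4 - 9) * 49 mod 1009 = 764
New hash = (567 + 764) mod 1009 = 322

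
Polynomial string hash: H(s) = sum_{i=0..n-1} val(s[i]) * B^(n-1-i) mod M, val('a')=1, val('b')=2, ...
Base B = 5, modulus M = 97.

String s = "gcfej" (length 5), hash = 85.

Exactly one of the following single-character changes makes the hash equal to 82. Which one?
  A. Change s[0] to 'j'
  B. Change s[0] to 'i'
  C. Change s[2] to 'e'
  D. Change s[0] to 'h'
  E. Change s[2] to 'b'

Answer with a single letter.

Answer: E

Derivation:
Option A: s[0]='g'->'j', delta=(10-7)*5^4 mod 97 = 32, hash=85+32 mod 97 = 20
Option B: s[0]='g'->'i', delta=(9-7)*5^4 mod 97 = 86, hash=85+86 mod 97 = 74
Option C: s[2]='f'->'e', delta=(5-6)*5^2 mod 97 = 72, hash=85+72 mod 97 = 60
Option D: s[0]='g'->'h', delta=(8-7)*5^4 mod 97 = 43, hash=85+43 mod 97 = 31
Option E: s[2]='f'->'b', delta=(2-6)*5^2 mod 97 = 94, hash=85+94 mod 97 = 82 <-- target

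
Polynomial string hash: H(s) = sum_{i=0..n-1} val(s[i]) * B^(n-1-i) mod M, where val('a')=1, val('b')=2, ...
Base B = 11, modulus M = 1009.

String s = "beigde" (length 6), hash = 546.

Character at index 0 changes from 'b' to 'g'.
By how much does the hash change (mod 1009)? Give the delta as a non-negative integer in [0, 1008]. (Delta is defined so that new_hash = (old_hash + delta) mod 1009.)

Answer: 73

Derivation:
Delta formula: (val(new) - val(old)) * B^(n-1-k) mod M
  val('g') - val('b') = 7 - 2 = 5
  B^(n-1-k) = 11^5 mod 1009 = 620
  Delta = 5 * 620 mod 1009 = 73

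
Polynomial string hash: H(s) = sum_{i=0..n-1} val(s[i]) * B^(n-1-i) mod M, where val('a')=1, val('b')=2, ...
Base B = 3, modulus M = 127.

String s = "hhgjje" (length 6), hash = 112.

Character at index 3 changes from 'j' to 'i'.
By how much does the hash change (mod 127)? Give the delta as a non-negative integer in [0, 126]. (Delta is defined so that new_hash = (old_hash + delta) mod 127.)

Delta formula: (val(new) - val(old)) * B^(n-1-k) mod M
  val('i') - val('j') = 9 - 10 = -1
  B^(n-1-k) = 3^2 mod 127 = 9
  Delta = -1 * 9 mod 127 = 118

Answer: 118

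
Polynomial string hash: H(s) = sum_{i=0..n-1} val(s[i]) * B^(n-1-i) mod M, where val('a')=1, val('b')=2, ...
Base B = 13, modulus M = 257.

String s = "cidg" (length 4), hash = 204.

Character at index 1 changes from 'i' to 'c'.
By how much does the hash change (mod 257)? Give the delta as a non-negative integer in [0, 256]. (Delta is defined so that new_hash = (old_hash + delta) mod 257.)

Delta formula: (val(new) - val(old)) * B^(n-1-k) mod M
  val('c') - val('i') = 3 - 9 = -6
  B^(n-1-k) = 13^2 mod 257 = 169
  Delta = -6 * 169 mod 257 = 14

Answer: 14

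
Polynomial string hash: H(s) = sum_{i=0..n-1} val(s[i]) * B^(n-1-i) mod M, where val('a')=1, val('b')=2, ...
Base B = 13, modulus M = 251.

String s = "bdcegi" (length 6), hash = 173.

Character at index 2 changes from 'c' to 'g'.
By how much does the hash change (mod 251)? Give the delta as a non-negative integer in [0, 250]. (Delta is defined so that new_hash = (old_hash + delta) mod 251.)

Delta formula: (val(new) - val(old)) * B^(n-1-k) mod M
  val('g') - val('c') = 7 - 3 = 4
  B^(n-1-k) = 13^3 mod 251 = 189
  Delta = 4 * 189 mod 251 = 3

Answer: 3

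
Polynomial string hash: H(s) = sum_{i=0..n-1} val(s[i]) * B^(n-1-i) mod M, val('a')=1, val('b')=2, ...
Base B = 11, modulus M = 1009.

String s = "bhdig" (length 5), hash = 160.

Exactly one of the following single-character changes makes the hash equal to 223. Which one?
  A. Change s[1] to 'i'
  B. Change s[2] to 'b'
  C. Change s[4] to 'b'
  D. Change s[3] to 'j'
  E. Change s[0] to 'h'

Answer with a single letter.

Answer: E

Derivation:
Option A: s[1]='h'->'i', delta=(9-8)*11^3 mod 1009 = 322, hash=160+322 mod 1009 = 482
Option B: s[2]='d'->'b', delta=(2-4)*11^2 mod 1009 = 767, hash=160+767 mod 1009 = 927
Option C: s[4]='g'->'b', delta=(2-7)*11^0 mod 1009 = 1004, hash=160+1004 mod 1009 = 155
Option D: s[3]='i'->'j', delta=(10-9)*11^1 mod 1009 = 11, hash=160+11 mod 1009 = 171
Option E: s[0]='b'->'h', delta=(8-2)*11^4 mod 1009 = 63, hash=160+63 mod 1009 = 223 <-- target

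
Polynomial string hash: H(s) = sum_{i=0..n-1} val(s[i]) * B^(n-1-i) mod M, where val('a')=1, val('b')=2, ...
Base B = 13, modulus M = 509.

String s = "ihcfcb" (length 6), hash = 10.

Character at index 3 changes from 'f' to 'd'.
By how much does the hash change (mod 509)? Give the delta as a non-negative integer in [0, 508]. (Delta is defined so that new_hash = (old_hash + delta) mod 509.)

Answer: 171

Derivation:
Delta formula: (val(new) - val(old)) * B^(n-1-k) mod M
  val('d') - val('f') = 4 - 6 = -2
  B^(n-1-k) = 13^2 mod 509 = 169
  Delta = -2 * 169 mod 509 = 171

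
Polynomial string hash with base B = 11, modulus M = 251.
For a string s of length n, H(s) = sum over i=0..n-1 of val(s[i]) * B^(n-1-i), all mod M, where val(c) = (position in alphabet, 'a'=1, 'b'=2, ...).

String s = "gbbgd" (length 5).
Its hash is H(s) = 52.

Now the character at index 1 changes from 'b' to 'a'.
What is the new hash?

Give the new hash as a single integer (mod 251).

Answer: 227

Derivation:
val('b') = 2, val('a') = 1
Position k = 1, exponent = n-1-k = 3
B^3 mod M = 11^3 mod 251 = 76
Delta = (1 - 2) * 76 mod 251 = 175
New hash = (52 + 175) mod 251 = 227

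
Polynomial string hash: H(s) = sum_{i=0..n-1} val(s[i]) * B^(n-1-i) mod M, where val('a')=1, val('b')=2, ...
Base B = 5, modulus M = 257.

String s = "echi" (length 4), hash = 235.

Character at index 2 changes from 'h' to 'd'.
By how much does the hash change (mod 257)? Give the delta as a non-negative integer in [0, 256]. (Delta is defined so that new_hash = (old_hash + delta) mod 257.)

Answer: 237

Derivation:
Delta formula: (val(new) - val(old)) * B^(n-1-k) mod M
  val('d') - val('h') = 4 - 8 = -4
  B^(n-1-k) = 5^1 mod 257 = 5
  Delta = -4 * 5 mod 257 = 237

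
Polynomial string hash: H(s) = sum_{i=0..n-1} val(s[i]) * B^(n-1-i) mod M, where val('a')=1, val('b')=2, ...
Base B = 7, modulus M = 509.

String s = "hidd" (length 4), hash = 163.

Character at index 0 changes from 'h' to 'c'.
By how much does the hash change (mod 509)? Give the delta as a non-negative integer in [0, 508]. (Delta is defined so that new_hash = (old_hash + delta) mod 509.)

Delta formula: (val(new) - val(old)) * B^(n-1-k) mod M
  val('c') - val('h') = 3 - 8 = -5
  B^(n-1-k) = 7^3 mod 509 = 343
  Delta = -5 * 343 mod 509 = 321

Answer: 321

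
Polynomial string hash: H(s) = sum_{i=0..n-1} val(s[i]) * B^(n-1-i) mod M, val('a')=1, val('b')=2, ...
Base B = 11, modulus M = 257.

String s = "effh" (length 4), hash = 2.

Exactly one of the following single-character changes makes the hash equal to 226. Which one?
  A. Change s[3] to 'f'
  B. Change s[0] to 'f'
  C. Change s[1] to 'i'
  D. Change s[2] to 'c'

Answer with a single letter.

Answer: D

Derivation:
Option A: s[3]='h'->'f', delta=(6-8)*11^0 mod 257 = 255, hash=2+255 mod 257 = 0
Option B: s[0]='e'->'f', delta=(6-5)*11^3 mod 257 = 46, hash=2+46 mod 257 = 48
Option C: s[1]='f'->'i', delta=(9-6)*11^2 mod 257 = 106, hash=2+106 mod 257 = 108
Option D: s[2]='f'->'c', delta=(3-6)*11^1 mod 257 = 224, hash=2+224 mod 257 = 226 <-- target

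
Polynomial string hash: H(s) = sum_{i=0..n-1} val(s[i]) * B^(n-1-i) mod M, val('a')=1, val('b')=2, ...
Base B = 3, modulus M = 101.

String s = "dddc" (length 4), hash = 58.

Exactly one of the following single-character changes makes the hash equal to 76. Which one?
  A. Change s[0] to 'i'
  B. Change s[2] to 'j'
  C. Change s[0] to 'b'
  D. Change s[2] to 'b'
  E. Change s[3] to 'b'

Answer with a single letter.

Answer: B

Derivation:
Option A: s[0]='d'->'i', delta=(9-4)*3^3 mod 101 = 34, hash=58+34 mod 101 = 92
Option B: s[2]='d'->'j', delta=(10-4)*3^1 mod 101 = 18, hash=58+18 mod 101 = 76 <-- target
Option C: s[0]='d'->'b', delta=(2-4)*3^3 mod 101 = 47, hash=58+47 mod 101 = 4
Option D: s[2]='d'->'b', delta=(2-4)*3^1 mod 101 = 95, hash=58+95 mod 101 = 52
Option E: s[3]='c'->'b', delta=(2-3)*3^0 mod 101 = 100, hash=58+100 mod 101 = 57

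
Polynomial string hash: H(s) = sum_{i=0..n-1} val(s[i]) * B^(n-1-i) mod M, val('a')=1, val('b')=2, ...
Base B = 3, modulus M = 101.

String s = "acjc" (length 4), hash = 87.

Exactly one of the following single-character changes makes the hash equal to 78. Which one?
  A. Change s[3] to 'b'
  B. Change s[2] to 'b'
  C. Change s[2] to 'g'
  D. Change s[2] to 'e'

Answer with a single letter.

Answer: C

Derivation:
Option A: s[3]='c'->'b', delta=(2-3)*3^0 mod 101 = 100, hash=87+100 mod 101 = 86
Option B: s[2]='j'->'b', delta=(2-10)*3^1 mod 101 = 77, hash=87+77 mod 101 = 63
Option C: s[2]='j'->'g', delta=(7-10)*3^1 mod 101 = 92, hash=87+92 mod 101 = 78 <-- target
Option D: s[2]='j'->'e', delta=(5-10)*3^1 mod 101 = 86, hash=87+86 mod 101 = 72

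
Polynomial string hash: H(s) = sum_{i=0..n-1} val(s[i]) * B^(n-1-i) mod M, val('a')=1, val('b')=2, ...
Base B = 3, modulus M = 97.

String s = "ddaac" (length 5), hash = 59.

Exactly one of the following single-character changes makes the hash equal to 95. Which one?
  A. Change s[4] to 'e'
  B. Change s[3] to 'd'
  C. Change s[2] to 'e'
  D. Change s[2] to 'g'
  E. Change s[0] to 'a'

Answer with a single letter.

Answer: C

Derivation:
Option A: s[4]='c'->'e', delta=(5-3)*3^0 mod 97 = 2, hash=59+2 mod 97 = 61
Option B: s[3]='a'->'d', delta=(4-1)*3^1 mod 97 = 9, hash=59+9 mod 97 = 68
Option C: s[2]='a'->'e', delta=(5-1)*3^2 mod 97 = 36, hash=59+36 mod 97 = 95 <-- target
Option D: s[2]='a'->'g', delta=(7-1)*3^2 mod 97 = 54, hash=59+54 mod 97 = 16
Option E: s[0]='d'->'a', delta=(1-4)*3^4 mod 97 = 48, hash=59+48 mod 97 = 10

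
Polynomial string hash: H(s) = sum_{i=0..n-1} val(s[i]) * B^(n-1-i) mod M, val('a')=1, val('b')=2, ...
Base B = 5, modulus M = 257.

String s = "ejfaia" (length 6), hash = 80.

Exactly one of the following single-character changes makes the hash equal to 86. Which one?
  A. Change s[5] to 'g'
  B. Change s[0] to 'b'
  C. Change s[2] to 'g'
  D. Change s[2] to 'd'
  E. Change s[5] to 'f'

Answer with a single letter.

Option A: s[5]='a'->'g', delta=(7-1)*5^0 mod 257 = 6, hash=80+6 mod 257 = 86 <-- target
Option B: s[0]='e'->'b', delta=(2-5)*5^5 mod 257 = 134, hash=80+134 mod 257 = 214
Option C: s[2]='f'->'g', delta=(7-6)*5^3 mod 257 = 125, hash=80+125 mod 257 = 205
Option D: s[2]='f'->'d', delta=(4-6)*5^3 mod 257 = 7, hash=80+7 mod 257 = 87
Option E: s[5]='a'->'f', delta=(6-1)*5^0 mod 257 = 5, hash=80+5 mod 257 = 85

Answer: A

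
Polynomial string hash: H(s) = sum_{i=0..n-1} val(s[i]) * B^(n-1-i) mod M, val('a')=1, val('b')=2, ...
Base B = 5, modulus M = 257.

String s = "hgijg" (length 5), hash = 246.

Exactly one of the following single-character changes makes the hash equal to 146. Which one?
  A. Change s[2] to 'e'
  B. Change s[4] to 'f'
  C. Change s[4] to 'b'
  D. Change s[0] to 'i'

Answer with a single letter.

Answer: A

Derivation:
Option A: s[2]='i'->'e', delta=(5-9)*5^2 mod 257 = 157, hash=246+157 mod 257 = 146 <-- target
Option B: s[4]='g'->'f', delta=(6-7)*5^0 mod 257 = 256, hash=246+256 mod 257 = 245
Option C: s[4]='g'->'b', delta=(2-7)*5^0 mod 257 = 252, hash=246+252 mod 257 = 241
Option D: s[0]='h'->'i', delta=(9-8)*5^4 mod 257 = 111, hash=246+111 mod 257 = 100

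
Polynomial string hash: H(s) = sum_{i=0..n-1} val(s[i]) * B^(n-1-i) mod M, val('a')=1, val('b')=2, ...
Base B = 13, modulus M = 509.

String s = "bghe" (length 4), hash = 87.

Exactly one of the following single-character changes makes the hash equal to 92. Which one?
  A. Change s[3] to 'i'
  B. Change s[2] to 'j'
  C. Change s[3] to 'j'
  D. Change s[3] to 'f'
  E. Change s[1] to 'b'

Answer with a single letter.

Option A: s[3]='e'->'i', delta=(9-5)*13^0 mod 509 = 4, hash=87+4 mod 509 = 91
Option B: s[2]='h'->'j', delta=(10-8)*13^1 mod 509 = 26, hash=87+26 mod 509 = 113
Option C: s[3]='e'->'j', delta=(10-5)*13^0 mod 509 = 5, hash=87+5 mod 509 = 92 <-- target
Option D: s[3]='e'->'f', delta=(6-5)*13^0 mod 509 = 1, hash=87+1 mod 509 = 88
Option E: s[1]='g'->'b', delta=(2-7)*13^2 mod 509 = 173, hash=87+173 mod 509 = 260

Answer: C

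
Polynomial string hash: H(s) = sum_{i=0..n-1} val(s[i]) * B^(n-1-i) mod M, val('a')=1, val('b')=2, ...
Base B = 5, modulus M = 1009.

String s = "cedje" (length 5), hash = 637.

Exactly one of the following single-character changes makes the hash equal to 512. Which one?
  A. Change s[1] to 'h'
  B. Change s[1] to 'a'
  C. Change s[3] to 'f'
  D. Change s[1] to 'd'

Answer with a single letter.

Option A: s[1]='e'->'h', delta=(8-5)*5^3 mod 1009 = 375, hash=637+375 mod 1009 = 3
Option B: s[1]='e'->'a', delta=(1-5)*5^3 mod 1009 = 509, hash=637+509 mod 1009 = 137
Option C: s[3]='j'->'f', delta=(6-10)*5^1 mod 1009 = 989, hash=637+989 mod 1009 = 617
Option D: s[1]='e'->'d', delta=(4-5)*5^3 mod 1009 = 884, hash=637+884 mod 1009 = 512 <-- target

Answer: D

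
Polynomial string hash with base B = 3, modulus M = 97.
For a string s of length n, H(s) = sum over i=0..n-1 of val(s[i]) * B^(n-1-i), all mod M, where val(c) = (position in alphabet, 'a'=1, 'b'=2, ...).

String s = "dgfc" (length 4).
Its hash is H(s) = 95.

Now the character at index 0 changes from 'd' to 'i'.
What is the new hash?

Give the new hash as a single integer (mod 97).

Answer: 36

Derivation:
val('d') = 4, val('i') = 9
Position k = 0, exponent = n-1-k = 3
B^3 mod M = 3^3 mod 97 = 27
Delta = (9 - 4) * 27 mod 97 = 38
New hash = (95 + 38) mod 97 = 36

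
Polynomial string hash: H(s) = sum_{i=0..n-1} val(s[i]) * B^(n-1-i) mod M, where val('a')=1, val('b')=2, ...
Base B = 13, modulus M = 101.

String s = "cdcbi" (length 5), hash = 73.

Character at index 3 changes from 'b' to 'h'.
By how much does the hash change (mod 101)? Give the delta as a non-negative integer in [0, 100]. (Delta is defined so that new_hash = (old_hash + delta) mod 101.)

Delta formula: (val(new) - val(old)) * B^(n-1-k) mod M
  val('h') - val('b') = 8 - 2 = 6
  B^(n-1-k) = 13^1 mod 101 = 13
  Delta = 6 * 13 mod 101 = 78

Answer: 78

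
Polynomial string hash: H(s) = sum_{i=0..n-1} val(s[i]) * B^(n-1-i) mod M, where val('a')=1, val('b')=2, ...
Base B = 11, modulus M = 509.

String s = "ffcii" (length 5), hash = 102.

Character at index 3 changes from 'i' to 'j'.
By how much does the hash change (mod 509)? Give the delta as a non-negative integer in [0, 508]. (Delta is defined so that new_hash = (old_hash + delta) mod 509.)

Delta formula: (val(new) - val(old)) * B^(n-1-k) mod M
  val('j') - val('i') = 10 - 9 = 1
  B^(n-1-k) = 11^1 mod 509 = 11
  Delta = 1 * 11 mod 509 = 11

Answer: 11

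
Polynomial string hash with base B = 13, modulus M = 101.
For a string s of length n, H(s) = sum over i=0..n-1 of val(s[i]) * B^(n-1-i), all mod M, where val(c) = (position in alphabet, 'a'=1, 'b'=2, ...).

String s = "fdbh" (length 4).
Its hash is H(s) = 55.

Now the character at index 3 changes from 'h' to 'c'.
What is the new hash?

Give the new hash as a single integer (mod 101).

val('h') = 8, val('c') = 3
Position k = 3, exponent = n-1-k = 0
B^0 mod M = 13^0 mod 101 = 1
Delta = (3 - 8) * 1 mod 101 = 96
New hash = (55 + 96) mod 101 = 50

Answer: 50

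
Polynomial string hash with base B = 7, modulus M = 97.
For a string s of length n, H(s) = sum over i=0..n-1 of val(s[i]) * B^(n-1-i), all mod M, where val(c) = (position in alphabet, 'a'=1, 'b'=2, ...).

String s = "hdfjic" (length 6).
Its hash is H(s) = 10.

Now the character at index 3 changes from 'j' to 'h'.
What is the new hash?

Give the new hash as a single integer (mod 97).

Answer: 9

Derivation:
val('j') = 10, val('h') = 8
Position k = 3, exponent = n-1-k = 2
B^2 mod M = 7^2 mod 97 = 49
Delta = (8 - 10) * 49 mod 97 = 96
New hash = (10 + 96) mod 97 = 9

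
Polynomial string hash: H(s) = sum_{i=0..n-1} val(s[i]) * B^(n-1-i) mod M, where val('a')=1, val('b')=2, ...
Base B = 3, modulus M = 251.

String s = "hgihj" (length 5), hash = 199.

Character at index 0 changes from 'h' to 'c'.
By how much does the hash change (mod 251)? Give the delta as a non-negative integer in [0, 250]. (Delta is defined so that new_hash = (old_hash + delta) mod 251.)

Answer: 97

Derivation:
Delta formula: (val(new) - val(old)) * B^(n-1-k) mod M
  val('c') - val('h') = 3 - 8 = -5
  B^(n-1-k) = 3^4 mod 251 = 81
  Delta = -5 * 81 mod 251 = 97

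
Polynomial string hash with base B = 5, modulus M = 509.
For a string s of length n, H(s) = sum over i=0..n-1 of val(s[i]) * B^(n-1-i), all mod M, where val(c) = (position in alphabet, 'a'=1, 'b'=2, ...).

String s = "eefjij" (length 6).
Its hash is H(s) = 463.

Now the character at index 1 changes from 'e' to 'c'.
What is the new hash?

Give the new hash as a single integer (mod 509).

val('e') = 5, val('c') = 3
Position k = 1, exponent = n-1-k = 4
B^4 mod M = 5^4 mod 509 = 116
Delta = (3 - 5) * 116 mod 509 = 277
New hash = (463 + 277) mod 509 = 231

Answer: 231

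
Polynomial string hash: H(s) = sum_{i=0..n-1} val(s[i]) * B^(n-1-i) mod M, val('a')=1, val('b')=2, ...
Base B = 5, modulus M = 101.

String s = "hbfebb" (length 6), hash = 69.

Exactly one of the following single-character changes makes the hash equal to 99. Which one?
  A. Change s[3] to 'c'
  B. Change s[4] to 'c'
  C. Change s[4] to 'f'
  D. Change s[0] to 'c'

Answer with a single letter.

Option A: s[3]='e'->'c', delta=(3-5)*5^2 mod 101 = 51, hash=69+51 mod 101 = 19
Option B: s[4]='b'->'c', delta=(3-2)*5^1 mod 101 = 5, hash=69+5 mod 101 = 74
Option C: s[4]='b'->'f', delta=(6-2)*5^1 mod 101 = 20, hash=69+20 mod 101 = 89
Option D: s[0]='h'->'c', delta=(3-8)*5^5 mod 101 = 30, hash=69+30 mod 101 = 99 <-- target

Answer: D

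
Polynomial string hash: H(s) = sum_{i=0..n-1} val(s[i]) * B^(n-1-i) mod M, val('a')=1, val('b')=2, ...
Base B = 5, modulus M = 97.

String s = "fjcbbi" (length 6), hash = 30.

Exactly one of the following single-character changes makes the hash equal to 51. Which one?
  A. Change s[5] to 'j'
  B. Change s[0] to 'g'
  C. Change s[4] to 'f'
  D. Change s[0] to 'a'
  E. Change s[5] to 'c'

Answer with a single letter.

Option A: s[5]='i'->'j', delta=(10-9)*5^0 mod 97 = 1, hash=30+1 mod 97 = 31
Option B: s[0]='f'->'g', delta=(7-6)*5^5 mod 97 = 21, hash=30+21 mod 97 = 51 <-- target
Option C: s[4]='b'->'f', delta=(6-2)*5^1 mod 97 = 20, hash=30+20 mod 97 = 50
Option D: s[0]='f'->'a', delta=(1-6)*5^5 mod 97 = 89, hash=30+89 mod 97 = 22
Option E: s[5]='i'->'c', delta=(3-9)*5^0 mod 97 = 91, hash=30+91 mod 97 = 24

Answer: B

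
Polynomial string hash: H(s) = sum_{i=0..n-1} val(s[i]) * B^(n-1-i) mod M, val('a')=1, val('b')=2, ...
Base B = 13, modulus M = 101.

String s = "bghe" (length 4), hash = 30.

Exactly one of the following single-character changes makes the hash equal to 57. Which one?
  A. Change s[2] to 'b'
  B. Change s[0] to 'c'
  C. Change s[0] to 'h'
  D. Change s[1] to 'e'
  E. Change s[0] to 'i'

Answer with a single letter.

Answer: E

Derivation:
Option A: s[2]='h'->'b', delta=(2-8)*13^1 mod 101 = 23, hash=30+23 mod 101 = 53
Option B: s[0]='b'->'c', delta=(3-2)*13^3 mod 101 = 76, hash=30+76 mod 101 = 5
Option C: s[0]='b'->'h', delta=(8-2)*13^3 mod 101 = 52, hash=30+52 mod 101 = 82
Option D: s[1]='g'->'e', delta=(5-7)*13^2 mod 101 = 66, hash=30+66 mod 101 = 96
Option E: s[0]='b'->'i', delta=(9-2)*13^3 mod 101 = 27, hash=30+27 mod 101 = 57 <-- target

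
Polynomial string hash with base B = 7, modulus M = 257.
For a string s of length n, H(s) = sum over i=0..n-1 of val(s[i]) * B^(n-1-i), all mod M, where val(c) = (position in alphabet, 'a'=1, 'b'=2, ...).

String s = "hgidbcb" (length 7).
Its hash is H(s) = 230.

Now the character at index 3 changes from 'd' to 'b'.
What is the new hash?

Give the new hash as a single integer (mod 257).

Answer: 58

Derivation:
val('d') = 4, val('b') = 2
Position k = 3, exponent = n-1-k = 3
B^3 mod M = 7^3 mod 257 = 86
Delta = (2 - 4) * 86 mod 257 = 85
New hash = (230 + 85) mod 257 = 58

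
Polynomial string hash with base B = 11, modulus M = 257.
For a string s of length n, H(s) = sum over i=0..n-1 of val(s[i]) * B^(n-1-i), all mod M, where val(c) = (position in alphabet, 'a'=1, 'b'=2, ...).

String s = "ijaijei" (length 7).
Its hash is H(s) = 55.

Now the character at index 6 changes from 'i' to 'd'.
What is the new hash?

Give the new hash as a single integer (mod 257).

val('i') = 9, val('d') = 4
Position k = 6, exponent = n-1-k = 0
B^0 mod M = 11^0 mod 257 = 1
Delta = (4 - 9) * 1 mod 257 = 252
New hash = (55 + 252) mod 257 = 50

Answer: 50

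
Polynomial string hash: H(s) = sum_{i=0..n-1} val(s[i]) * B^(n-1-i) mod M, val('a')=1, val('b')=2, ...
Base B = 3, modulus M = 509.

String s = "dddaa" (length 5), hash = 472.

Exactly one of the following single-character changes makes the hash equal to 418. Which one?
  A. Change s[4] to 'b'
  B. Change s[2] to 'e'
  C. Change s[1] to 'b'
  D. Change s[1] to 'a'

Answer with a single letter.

Answer: C

Derivation:
Option A: s[4]='a'->'b', delta=(2-1)*3^0 mod 509 = 1, hash=472+1 mod 509 = 473
Option B: s[2]='d'->'e', delta=(5-4)*3^2 mod 509 = 9, hash=472+9 mod 509 = 481
Option C: s[1]='d'->'b', delta=(2-4)*3^3 mod 509 = 455, hash=472+455 mod 509 = 418 <-- target
Option D: s[1]='d'->'a', delta=(1-4)*3^3 mod 509 = 428, hash=472+428 mod 509 = 391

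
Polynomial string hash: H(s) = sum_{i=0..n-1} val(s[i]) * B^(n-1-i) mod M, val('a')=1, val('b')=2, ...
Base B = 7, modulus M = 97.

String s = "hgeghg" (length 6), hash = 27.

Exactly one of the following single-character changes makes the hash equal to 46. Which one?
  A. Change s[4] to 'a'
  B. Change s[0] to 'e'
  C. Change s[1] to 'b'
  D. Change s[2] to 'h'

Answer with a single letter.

Answer: B

Derivation:
Option A: s[4]='h'->'a', delta=(1-8)*7^1 mod 97 = 48, hash=27+48 mod 97 = 75
Option B: s[0]='h'->'e', delta=(5-8)*7^5 mod 97 = 19, hash=27+19 mod 97 = 46 <-- target
Option C: s[1]='g'->'b', delta=(2-7)*7^4 mod 97 = 23, hash=27+23 mod 97 = 50
Option D: s[2]='e'->'h', delta=(8-5)*7^3 mod 97 = 59, hash=27+59 mod 97 = 86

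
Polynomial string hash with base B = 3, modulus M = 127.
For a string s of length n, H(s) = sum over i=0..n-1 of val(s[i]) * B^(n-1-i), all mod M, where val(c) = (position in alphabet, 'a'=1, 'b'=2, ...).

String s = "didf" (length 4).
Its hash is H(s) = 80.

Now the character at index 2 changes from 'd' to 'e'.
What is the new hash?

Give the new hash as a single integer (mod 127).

val('d') = 4, val('e') = 5
Position k = 2, exponent = n-1-k = 1
B^1 mod M = 3^1 mod 127 = 3
Delta = (5 - 4) * 3 mod 127 = 3
New hash = (80 + 3) mod 127 = 83

Answer: 83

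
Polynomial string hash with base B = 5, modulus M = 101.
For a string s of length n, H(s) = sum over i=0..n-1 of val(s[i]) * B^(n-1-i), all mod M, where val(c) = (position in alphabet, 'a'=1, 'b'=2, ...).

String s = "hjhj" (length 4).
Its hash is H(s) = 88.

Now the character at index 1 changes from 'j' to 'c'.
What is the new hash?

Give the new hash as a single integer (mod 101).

val('j') = 10, val('c') = 3
Position k = 1, exponent = n-1-k = 2
B^2 mod M = 5^2 mod 101 = 25
Delta = (3 - 10) * 25 mod 101 = 27
New hash = (88 + 27) mod 101 = 14

Answer: 14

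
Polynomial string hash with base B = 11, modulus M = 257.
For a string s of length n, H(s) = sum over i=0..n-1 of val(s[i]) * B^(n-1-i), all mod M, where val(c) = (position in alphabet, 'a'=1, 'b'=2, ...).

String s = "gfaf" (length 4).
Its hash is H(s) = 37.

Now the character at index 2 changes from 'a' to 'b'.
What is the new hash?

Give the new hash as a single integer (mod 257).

Answer: 48

Derivation:
val('a') = 1, val('b') = 2
Position k = 2, exponent = n-1-k = 1
B^1 mod M = 11^1 mod 257 = 11
Delta = (2 - 1) * 11 mod 257 = 11
New hash = (37 + 11) mod 257 = 48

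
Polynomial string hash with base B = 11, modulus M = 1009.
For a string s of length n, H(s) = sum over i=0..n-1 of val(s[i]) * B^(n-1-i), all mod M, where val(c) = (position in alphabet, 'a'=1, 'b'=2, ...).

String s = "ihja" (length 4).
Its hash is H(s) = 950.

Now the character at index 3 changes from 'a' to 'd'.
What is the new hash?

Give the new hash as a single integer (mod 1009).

Answer: 953

Derivation:
val('a') = 1, val('d') = 4
Position k = 3, exponent = n-1-k = 0
B^0 mod M = 11^0 mod 1009 = 1
Delta = (4 - 1) * 1 mod 1009 = 3
New hash = (950 + 3) mod 1009 = 953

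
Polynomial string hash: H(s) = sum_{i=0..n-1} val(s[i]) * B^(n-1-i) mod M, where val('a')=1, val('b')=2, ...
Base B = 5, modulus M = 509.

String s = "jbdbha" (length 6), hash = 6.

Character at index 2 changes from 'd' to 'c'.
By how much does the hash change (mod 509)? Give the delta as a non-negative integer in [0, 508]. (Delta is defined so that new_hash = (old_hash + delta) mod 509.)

Answer: 384

Derivation:
Delta formula: (val(new) - val(old)) * B^(n-1-k) mod M
  val('c') - val('d') = 3 - 4 = -1
  B^(n-1-k) = 5^3 mod 509 = 125
  Delta = -1 * 125 mod 509 = 384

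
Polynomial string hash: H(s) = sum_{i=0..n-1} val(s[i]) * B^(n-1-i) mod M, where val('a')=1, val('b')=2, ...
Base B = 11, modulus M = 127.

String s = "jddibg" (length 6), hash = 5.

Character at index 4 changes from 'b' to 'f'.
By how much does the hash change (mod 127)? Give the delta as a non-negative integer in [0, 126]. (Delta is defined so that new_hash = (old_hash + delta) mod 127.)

Delta formula: (val(new) - val(old)) * B^(n-1-k) mod M
  val('f') - val('b') = 6 - 2 = 4
  B^(n-1-k) = 11^1 mod 127 = 11
  Delta = 4 * 11 mod 127 = 44

Answer: 44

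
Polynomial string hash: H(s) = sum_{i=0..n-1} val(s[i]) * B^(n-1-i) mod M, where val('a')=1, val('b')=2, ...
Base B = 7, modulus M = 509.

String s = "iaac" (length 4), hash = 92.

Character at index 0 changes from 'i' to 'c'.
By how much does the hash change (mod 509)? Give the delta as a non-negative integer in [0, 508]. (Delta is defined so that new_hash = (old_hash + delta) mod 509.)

Answer: 487

Derivation:
Delta formula: (val(new) - val(old)) * B^(n-1-k) mod M
  val('c') - val('i') = 3 - 9 = -6
  B^(n-1-k) = 7^3 mod 509 = 343
  Delta = -6 * 343 mod 509 = 487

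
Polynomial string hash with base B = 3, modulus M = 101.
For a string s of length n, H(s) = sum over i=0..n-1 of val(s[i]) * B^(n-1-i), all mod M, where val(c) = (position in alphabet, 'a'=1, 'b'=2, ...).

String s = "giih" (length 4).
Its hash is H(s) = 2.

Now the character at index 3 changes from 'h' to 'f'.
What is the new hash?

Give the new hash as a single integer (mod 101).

val('h') = 8, val('f') = 6
Position k = 3, exponent = n-1-k = 0
B^0 mod M = 3^0 mod 101 = 1
Delta = (6 - 8) * 1 mod 101 = 99
New hash = (2 + 99) mod 101 = 0

Answer: 0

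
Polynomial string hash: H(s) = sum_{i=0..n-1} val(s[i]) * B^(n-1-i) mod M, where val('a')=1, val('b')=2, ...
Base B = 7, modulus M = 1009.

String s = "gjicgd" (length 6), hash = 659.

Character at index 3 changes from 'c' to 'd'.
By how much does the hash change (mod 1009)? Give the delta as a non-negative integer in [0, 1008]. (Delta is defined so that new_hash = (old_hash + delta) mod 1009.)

Answer: 49

Derivation:
Delta formula: (val(new) - val(old)) * B^(n-1-k) mod M
  val('d') - val('c') = 4 - 3 = 1
  B^(n-1-k) = 7^2 mod 1009 = 49
  Delta = 1 * 49 mod 1009 = 49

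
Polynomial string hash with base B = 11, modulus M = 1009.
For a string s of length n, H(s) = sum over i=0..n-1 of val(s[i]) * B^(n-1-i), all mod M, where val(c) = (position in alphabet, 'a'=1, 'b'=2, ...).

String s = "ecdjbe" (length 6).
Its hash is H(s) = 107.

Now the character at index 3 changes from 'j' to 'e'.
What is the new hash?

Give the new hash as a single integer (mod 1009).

Answer: 511

Derivation:
val('j') = 10, val('e') = 5
Position k = 3, exponent = n-1-k = 2
B^2 mod M = 11^2 mod 1009 = 121
Delta = (5 - 10) * 121 mod 1009 = 404
New hash = (107 + 404) mod 1009 = 511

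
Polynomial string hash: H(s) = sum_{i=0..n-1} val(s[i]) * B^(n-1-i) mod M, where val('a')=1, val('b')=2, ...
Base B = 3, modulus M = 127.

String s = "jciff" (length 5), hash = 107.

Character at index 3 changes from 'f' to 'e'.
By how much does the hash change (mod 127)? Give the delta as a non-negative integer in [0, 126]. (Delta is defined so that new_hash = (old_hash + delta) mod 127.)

Delta formula: (val(new) - val(old)) * B^(n-1-k) mod M
  val('e') - val('f') = 5 - 6 = -1
  B^(n-1-k) = 3^1 mod 127 = 3
  Delta = -1 * 3 mod 127 = 124

Answer: 124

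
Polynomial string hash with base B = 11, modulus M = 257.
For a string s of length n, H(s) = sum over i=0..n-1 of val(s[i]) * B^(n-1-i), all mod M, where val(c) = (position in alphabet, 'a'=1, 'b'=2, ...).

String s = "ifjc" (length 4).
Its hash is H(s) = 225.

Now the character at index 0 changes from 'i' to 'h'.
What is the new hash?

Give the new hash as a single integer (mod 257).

Answer: 179

Derivation:
val('i') = 9, val('h') = 8
Position k = 0, exponent = n-1-k = 3
B^3 mod M = 11^3 mod 257 = 46
Delta = (8 - 9) * 46 mod 257 = 211
New hash = (225 + 211) mod 257 = 179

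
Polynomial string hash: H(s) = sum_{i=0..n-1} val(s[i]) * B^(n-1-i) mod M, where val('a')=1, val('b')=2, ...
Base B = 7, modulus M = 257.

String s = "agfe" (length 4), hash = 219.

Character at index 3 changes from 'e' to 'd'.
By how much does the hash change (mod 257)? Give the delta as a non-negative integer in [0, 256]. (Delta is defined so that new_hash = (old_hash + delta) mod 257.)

Answer: 256

Derivation:
Delta formula: (val(new) - val(old)) * B^(n-1-k) mod M
  val('d') - val('e') = 4 - 5 = -1
  B^(n-1-k) = 7^0 mod 257 = 1
  Delta = -1 * 1 mod 257 = 256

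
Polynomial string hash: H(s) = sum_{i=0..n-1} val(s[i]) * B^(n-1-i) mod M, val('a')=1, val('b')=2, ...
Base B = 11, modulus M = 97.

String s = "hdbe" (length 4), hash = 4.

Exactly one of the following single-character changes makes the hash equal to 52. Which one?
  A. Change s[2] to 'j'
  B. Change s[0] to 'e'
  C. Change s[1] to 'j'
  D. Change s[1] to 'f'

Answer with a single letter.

Option A: s[2]='b'->'j', delta=(10-2)*11^1 mod 97 = 88, hash=4+88 mod 97 = 92
Option B: s[0]='h'->'e', delta=(5-8)*11^3 mod 97 = 81, hash=4+81 mod 97 = 85
Option C: s[1]='d'->'j', delta=(10-4)*11^2 mod 97 = 47, hash=4+47 mod 97 = 51
Option D: s[1]='d'->'f', delta=(6-4)*11^2 mod 97 = 48, hash=4+48 mod 97 = 52 <-- target

Answer: D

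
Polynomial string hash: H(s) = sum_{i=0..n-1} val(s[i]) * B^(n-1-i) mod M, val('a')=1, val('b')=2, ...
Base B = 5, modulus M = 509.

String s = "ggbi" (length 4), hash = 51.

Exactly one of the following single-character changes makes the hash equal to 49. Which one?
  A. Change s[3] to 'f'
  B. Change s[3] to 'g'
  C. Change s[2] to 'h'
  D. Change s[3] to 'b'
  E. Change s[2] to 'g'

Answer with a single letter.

Option A: s[3]='i'->'f', delta=(6-9)*5^0 mod 509 = 506, hash=51+506 mod 509 = 48
Option B: s[3]='i'->'g', delta=(7-9)*5^0 mod 509 = 507, hash=51+507 mod 509 = 49 <-- target
Option C: s[2]='b'->'h', delta=(8-2)*5^1 mod 509 = 30, hash=51+30 mod 509 = 81
Option D: s[3]='i'->'b', delta=(2-9)*5^0 mod 509 = 502, hash=51+502 mod 509 = 44
Option E: s[2]='b'->'g', delta=(7-2)*5^1 mod 509 = 25, hash=51+25 mod 509 = 76

Answer: B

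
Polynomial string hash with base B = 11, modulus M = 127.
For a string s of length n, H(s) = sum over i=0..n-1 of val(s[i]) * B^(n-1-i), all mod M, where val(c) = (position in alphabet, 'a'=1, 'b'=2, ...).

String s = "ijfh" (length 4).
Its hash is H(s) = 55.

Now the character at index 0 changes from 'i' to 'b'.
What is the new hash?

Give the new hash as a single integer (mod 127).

val('i') = 9, val('b') = 2
Position k = 0, exponent = n-1-k = 3
B^3 mod M = 11^3 mod 127 = 61
Delta = (2 - 9) * 61 mod 127 = 81
New hash = (55 + 81) mod 127 = 9

Answer: 9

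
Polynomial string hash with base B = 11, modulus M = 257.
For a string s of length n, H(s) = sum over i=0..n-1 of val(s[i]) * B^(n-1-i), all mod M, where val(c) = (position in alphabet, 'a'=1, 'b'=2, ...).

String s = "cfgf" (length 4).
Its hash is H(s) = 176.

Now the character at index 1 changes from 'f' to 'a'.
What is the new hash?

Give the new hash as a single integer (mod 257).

val('f') = 6, val('a') = 1
Position k = 1, exponent = n-1-k = 2
B^2 mod M = 11^2 mod 257 = 121
Delta = (1 - 6) * 121 mod 257 = 166
New hash = (176 + 166) mod 257 = 85

Answer: 85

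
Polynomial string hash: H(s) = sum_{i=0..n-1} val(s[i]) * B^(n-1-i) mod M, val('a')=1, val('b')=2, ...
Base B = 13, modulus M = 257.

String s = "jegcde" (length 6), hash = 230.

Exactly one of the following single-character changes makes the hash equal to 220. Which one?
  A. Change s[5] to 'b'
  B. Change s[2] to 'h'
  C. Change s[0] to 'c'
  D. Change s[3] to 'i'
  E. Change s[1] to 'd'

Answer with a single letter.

Option A: s[5]='e'->'b', delta=(2-5)*13^0 mod 257 = 254, hash=230+254 mod 257 = 227
Option B: s[2]='g'->'h', delta=(8-7)*13^3 mod 257 = 141, hash=230+141 mod 257 = 114
Option C: s[0]='j'->'c', delta=(3-10)*13^5 mod 257 = 247, hash=230+247 mod 257 = 220 <-- target
Option D: s[3]='c'->'i', delta=(9-3)*13^2 mod 257 = 243, hash=230+243 mod 257 = 216
Option E: s[1]='e'->'d', delta=(4-5)*13^4 mod 257 = 223, hash=230+223 mod 257 = 196

Answer: C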